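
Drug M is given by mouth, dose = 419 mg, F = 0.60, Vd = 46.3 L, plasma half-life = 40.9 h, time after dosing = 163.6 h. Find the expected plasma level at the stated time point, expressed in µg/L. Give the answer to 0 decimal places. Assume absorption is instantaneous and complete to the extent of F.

339 µg/L

Amount reaching circulation = F × Dose = 0.60 × 419.0 = 251.4 mg
C₀ = F·Dose / Vd = 251.4 / 46.3 = 5.430 mg/L
k = ln2 / t½ = 0.693147 / 40.9 = 0.01695 h⁻¹
t / t½ = 163.6 / 40.9 = 4 half-lives
C = C₀ × (1/2)^4 = 5.430 × 0.06250 = 0.3394 mg/L
Convert: 0.3394 mg/L × 1000 = 339.4 µg/L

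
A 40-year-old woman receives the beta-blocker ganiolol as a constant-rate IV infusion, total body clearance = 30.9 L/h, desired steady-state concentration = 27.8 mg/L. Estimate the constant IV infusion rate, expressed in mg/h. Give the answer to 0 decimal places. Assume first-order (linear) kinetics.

At steady state, infusion rate R₀ = Css × CL = 27.8 × 30.90 = 859.0 mg/h

859 mg/h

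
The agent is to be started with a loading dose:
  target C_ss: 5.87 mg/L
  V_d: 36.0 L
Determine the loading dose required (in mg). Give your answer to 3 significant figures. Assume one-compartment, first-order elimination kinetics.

LD = Css × Vd = 5.87 × 36.0 = 211.3 mg

211 mg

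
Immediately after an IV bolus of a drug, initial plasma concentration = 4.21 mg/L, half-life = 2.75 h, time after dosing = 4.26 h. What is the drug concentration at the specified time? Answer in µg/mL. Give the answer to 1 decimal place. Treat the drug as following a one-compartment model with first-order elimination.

1.4 µg/mL

k = ln2 / t½ = 0.693147 / 2.75 = 0.2521 h⁻¹
C = C₀ · e^(−k·t) = 4.210 × e^(−0.2521 × 4.26)
  = 4.210 × 0.3417 = 1.439 mg/L
(1.439 mg/L = 1.439 µg/mL)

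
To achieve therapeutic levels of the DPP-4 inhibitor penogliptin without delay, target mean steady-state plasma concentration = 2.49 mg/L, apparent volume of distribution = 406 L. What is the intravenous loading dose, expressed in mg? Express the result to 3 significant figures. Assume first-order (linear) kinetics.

1010 mg

LD = Css × Vd = 2.49 × 406 = 1011 mg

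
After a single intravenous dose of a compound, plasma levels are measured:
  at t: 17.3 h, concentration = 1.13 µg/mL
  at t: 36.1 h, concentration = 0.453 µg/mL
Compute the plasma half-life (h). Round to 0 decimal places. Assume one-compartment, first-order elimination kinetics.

k = ln(C₁/C₂) / (t₂ − t₁) = ln(1.13/0.453) / (36.1 − 17.3)
  = 0.9141 / 18.80 = 0.04862 h⁻¹
t½ = ln2 / k = 0.693147 / 0.04862 = 14.26 h

14 h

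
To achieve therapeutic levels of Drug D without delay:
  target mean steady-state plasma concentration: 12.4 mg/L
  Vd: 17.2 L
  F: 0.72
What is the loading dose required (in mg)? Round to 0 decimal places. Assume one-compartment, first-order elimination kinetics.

296 mg

LD = Css × Vd / F = 12.4 × 17.2 / 0.72 = 296.2 mg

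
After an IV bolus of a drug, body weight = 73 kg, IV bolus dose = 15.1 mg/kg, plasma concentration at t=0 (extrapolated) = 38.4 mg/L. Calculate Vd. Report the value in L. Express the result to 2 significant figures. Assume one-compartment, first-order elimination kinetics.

Dose = 15.1 × 73 = 1102 mg
Vd = Dose / C₀ = 1102 / 38.4 = 28.70 L

29 L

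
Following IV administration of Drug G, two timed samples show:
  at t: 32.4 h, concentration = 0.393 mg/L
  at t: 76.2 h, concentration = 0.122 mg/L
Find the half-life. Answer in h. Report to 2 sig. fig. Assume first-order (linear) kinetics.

k = ln(C₁/C₂) / (t₂ − t₁) = ln(0.393/0.122) / (76.2 − 32.4)
  = 1.170 / 43.80 = 0.02671 h⁻¹
t½ = ln2 / k = 0.693147 / 0.02671 = 25.95 h

26 h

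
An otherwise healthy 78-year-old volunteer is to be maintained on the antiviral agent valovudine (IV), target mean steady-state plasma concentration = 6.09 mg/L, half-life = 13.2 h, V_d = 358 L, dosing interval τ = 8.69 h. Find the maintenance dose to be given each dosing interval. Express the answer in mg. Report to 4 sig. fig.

994.9 mg

k = ln2 / t½ = 0.693147 / 13.2 = 0.05251 h⁻¹
CL = k × Vd = 0.05251 × 358 = 18.80 L/h
At steady state, Dose/τ = Css × CL.
Dose = Css × CL × τ = 6.09 × 18.80 × 8.69 = 994.9 mg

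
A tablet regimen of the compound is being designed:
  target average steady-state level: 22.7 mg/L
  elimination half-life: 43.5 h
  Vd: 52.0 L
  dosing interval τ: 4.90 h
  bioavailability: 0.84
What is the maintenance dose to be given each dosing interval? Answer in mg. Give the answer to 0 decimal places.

k = ln2 / t½ = 0.693147 / 43.5 = 0.01593 h⁻¹
CL = k × Vd = 0.01593 × 52.0 = 0.8284 L/h
At steady state, F × (Dose/τ) = Css × CL.
Dose = Css × CL × τ / F = 22.7 × 0.8284 × 4.90 / 0.84 = 109.7 mg

110 mg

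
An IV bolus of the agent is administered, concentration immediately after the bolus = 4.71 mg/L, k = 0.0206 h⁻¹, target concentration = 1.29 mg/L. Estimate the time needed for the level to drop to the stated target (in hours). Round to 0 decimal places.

t = ln(C₀ / C) / k = ln(4.710 / 1.29) / 0.02060
  = ln(3.651) / 0.02060 = 1.295 / 0.02060 = 62.86 h

63 h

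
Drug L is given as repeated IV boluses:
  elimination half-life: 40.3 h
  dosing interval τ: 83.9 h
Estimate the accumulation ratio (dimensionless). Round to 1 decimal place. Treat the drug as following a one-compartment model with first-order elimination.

1.3

k = ln2 / t½ = 0.693147 / 40.3 = 0.01720 h⁻¹
e^(−kτ) = e^(−0.01720 × 83.9) = 0.2362
Accumulation ratio R = 1 / (1 − e^(−kτ)) = 1 / (1 − 0.2362) = 1.309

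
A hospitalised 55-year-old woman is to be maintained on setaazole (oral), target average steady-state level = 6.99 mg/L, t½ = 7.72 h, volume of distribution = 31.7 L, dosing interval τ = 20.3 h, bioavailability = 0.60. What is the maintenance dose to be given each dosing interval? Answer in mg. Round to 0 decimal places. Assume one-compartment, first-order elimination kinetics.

673 mg

k = ln2 / t½ = 0.693147 / 7.72 = 0.08979 h⁻¹
CL = k × Vd = 0.08979 × 31.7 = 2.846 L/h
At steady state, F × (Dose/τ) = Css × CL.
Dose = Css × CL × τ / F = 6.99 × 2.846 × 20.3 / 0.60 = 673.1 mg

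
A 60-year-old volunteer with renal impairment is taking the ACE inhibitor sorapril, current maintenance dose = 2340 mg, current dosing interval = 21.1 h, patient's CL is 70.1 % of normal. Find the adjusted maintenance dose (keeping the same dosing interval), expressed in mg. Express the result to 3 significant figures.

To keep the same average steady-state level, dosing rate must scale with clearance.
CL ratio = 70.1 / 100 = 0.7010
New dose (same interval) = 2340 × 0.7010 = 1640 mg

1640 mg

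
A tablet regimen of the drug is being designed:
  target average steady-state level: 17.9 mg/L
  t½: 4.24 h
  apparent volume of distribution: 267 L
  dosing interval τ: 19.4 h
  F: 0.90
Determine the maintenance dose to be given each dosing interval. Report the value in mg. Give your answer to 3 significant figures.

16800 mg

k = ln2 / t½ = 0.693147 / 4.24 = 0.1635 h⁻¹
CL = k × Vd = 0.1635 × 267 = 43.65 L/h
At steady state, F × (Dose/τ) = Css × CL.
Dose = Css × CL × τ / F = 17.9 × 43.65 × 19.4 / 0.90 = 16840 mg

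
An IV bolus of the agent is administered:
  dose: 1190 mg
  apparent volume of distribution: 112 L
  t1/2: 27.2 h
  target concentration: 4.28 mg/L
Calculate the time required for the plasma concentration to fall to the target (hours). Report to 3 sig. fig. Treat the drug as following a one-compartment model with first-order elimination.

C₀ = Dose / Vd = 1190 / 112 = 10.63 mg/L
k = ln2 / t½ = 0.693147 / 27.2 = 0.02548 h⁻¹
t = ln(C₀ / C) / k = ln(10.63 / 4.28) / 0.02548
  = ln(2.484) / 0.02548 = 0.9099 / 0.02548 = 35.71 h

35.7 h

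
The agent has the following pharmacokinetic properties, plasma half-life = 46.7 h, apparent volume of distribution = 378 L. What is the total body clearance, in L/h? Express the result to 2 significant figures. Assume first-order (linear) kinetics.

5.6 L/h

k = ln2 / t½ = 0.693147 / 46.7 = 0.01484 h⁻¹
CL = k × Vd = 0.01484 × 378 = 5.610 L/h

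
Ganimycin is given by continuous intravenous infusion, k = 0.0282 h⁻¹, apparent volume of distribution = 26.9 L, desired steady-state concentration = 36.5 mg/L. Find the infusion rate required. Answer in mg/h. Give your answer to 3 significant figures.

CL = k × Vd = 0.02820 × 26.9 = 0.7586 L/h
At steady state, infusion rate R₀ = Css × CL = 36.5 × 0.7586 = 27.69 mg/h

27.7 mg/h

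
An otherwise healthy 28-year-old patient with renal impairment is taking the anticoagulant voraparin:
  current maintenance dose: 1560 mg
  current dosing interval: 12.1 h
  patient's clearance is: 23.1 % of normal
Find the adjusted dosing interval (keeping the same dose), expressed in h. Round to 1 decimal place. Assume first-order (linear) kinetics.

52.4 h

To keep the same average steady-state level, dosing rate must scale with clearance.
CL ratio = 23.1 / 100 = 0.2310
New interval (same dose) = 12.1 / 0.2310 = 52.38 h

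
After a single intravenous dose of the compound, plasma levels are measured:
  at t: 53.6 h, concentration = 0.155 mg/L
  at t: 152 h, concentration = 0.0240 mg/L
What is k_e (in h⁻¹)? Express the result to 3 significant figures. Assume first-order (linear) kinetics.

k = ln(C₁/C₂) / (t₂ − t₁) = ln(0.155/0.0240) / (152 − 53.6)
  = 1.865 / 98.40 = 0.01895 h⁻¹

0.0190 h⁻¹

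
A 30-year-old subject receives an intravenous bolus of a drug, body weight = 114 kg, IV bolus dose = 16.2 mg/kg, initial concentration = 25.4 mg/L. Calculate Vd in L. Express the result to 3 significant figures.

72.7 L

Dose = 16.2 × 114 = 1847 mg
Vd = Dose / C₀ = 1847 / 25.4 = 72.72 L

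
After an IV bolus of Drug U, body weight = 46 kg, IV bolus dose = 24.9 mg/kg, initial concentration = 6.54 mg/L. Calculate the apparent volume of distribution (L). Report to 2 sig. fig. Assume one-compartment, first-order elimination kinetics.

Dose = 24.9 × 46 = 1145 mg
Vd = Dose / C₀ = 1145 / 6.54 = 175.1 L

180 L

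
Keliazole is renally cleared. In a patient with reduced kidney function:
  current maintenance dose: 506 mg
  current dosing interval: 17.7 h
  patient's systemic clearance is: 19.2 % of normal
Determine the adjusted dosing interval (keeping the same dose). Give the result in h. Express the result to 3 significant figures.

To keep the same average steady-state level, dosing rate must scale with clearance.
CL ratio = 19.2 / 100 = 0.1920
New interval (same dose) = 17.7 / 0.1920 = 92.19 h

92.2 h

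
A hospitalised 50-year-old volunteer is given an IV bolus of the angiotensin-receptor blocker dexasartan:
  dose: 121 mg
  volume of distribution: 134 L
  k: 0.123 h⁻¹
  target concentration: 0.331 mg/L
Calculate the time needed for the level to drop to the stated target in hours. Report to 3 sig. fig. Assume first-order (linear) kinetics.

8.16 h

C₀ = Dose / Vd = 121.0 / 134 = 0.9030 mg/L
t = ln(C₀ / C) / k = ln(0.9030 / 0.331) / 0.1230
  = ln(2.728) / 0.1230 = 1.004 / 0.1230 = 8.163 h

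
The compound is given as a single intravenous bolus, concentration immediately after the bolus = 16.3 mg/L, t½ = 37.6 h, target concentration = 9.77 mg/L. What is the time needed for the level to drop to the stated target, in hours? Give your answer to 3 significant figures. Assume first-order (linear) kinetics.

k = ln2 / t½ = 0.693147 / 37.6 = 0.01843 h⁻¹
t = ln(C₀ / C) / k = ln(16.30 / 9.77) / 0.01843
  = ln(1.668) / 0.01843 = 0.5116 / 0.01843 = 27.76 h

27.8 h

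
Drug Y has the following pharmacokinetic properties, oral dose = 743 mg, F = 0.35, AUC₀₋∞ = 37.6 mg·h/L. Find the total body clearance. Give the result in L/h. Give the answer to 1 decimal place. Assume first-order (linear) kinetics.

6.9 L/h

CL = F·Dose / AUC = 0.35 × 743 / 37.6 = 6.916 L/h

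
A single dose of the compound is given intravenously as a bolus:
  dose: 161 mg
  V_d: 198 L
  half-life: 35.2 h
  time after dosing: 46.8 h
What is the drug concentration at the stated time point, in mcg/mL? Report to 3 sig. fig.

0.324 mcg/mL

C₀ = Dose / Vd = 161.0 / 198 = 0.8131 mg/L
k = ln2 / t½ = 0.693147 / 35.2 = 0.01969 h⁻¹
C = C₀ · e^(−k·t) = 0.8131 × e^(−0.01969 × 46.8)
  = 0.8131 × 0.3979 = 0.3235 mg/L
(0.3235 mg/L = 0.3235 mcg/mL)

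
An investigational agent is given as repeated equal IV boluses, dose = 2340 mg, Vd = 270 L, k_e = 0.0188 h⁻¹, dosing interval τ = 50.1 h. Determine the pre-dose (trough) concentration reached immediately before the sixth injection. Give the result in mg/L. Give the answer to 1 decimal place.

C₀ per dose = Dose / Vd = 2340 / 270 = 8.667 mg/L
Fraction remaining after one interval: r = e^(−kτ) = e^(−0.01880 × 50.1) = 0.3899
Before dose 6, 5 doses have been given (aged 1τ, 2τ, 3τ, 4τ, 5τ).
C_trough = C₀ × (r + r² + … + r^5) = C₀ × r(1−r^5)/(1−r)
        = 8.667 × 0.3899 × (1 − 0.009011) / (1 − 0.3899) = 5.489 mg/L

5.5 mg/L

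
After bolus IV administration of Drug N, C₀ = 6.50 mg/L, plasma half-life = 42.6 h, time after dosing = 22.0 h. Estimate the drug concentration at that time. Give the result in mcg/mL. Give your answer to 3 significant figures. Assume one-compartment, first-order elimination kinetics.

k = ln2 / t½ = 0.693147 / 42.6 = 0.01627 h⁻¹
C = C₀ · e^(−k·t) = 6.500 × e^(−0.01627 × 22.0)
  = 6.500 × 0.6991 = 4.544 mg/L
(4.544 mg/L = 4.544 mcg/mL)

4.54 mcg/mL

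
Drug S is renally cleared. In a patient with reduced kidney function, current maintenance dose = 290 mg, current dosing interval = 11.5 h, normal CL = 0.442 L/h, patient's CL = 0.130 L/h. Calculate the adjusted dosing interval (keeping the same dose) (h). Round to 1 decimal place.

39.1 h

To keep the same average steady-state level, dosing rate must scale with clearance.
CL ratio = 0.130 / 0.442 = 0.2941
New interval (same dose) = 11.5 / 0.2941 = 39.10 h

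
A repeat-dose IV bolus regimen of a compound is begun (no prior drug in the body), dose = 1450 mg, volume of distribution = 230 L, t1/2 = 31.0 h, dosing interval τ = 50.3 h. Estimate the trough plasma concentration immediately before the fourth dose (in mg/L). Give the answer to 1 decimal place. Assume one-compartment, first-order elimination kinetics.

C₀ per dose = Dose / Vd = 1450 / 230 = 6.304 mg/L
k = ln2 / t½ = 0.693147 / 31.0 = 0.02236 h⁻¹
Fraction remaining after one interval: r = e^(−kτ) = e^(−0.02236 × 50.3) = 0.3247
Before dose 4, 3 doses have been given (aged 1τ, 2τ, 3τ).
C_trough = C₀ × (r + r² + … + r^3) = C₀ × r(1−r^3)/(1−r)
        = 6.304 × 0.3247 × (1 − 0.03423) / (1 − 0.3247) = 2.927 mg/L

2.9 mg/L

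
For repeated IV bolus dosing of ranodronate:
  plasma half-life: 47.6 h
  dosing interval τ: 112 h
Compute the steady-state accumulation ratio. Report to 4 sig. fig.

1.243

k = ln2 / t½ = 0.693147 / 47.6 = 0.01456 h⁻¹
e^(−kτ) = e^(−0.01456 × 112) = 0.1958
Accumulation ratio R = 1 / (1 − e^(−kτ)) = 1 / (1 − 0.1958) = 1.243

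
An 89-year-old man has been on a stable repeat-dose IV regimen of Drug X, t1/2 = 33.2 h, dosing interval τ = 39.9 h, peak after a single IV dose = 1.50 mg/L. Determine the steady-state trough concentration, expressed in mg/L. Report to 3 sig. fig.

k = ln2 / t½ = 0.693147 / 33.2 = 0.02088 h⁻¹
e^(−kτ) = e^(−0.02088 × 39.9) = 0.4347
Accumulation ratio R = 1 / (1 − e^(−kτ)) = 1 / (1 − 0.4347) = 1.769
Steady-state trough = C₀ × R × e^(−kτ) = 1.50 × 1.769 × 0.4347 = 1.153 mg/L

1.15 mg/L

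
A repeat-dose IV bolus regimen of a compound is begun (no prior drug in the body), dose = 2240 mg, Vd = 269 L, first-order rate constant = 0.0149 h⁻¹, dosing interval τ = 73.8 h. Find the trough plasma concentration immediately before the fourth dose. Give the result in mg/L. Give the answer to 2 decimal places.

C₀ per dose = Dose / Vd = 2240 / 269 = 8.327 mg/L
Fraction remaining after one interval: r = e^(−kτ) = e^(−0.01490 × 73.8) = 0.3330
Before dose 4, 3 doses have been given (aged 1τ, 2τ, 3τ).
C_trough = C₀ × (r + r² + … + r^3) = C₀ × r(1−r^3)/(1−r)
        = 8.327 × 0.3330 × (1 − 0.03693) / (1 − 0.3330) = 4.004 mg/L

4.00 mg/L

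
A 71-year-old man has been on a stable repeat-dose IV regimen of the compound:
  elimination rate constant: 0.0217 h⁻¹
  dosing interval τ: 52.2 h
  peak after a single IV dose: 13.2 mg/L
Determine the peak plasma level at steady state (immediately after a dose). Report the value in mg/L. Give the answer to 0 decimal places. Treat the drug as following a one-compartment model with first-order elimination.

e^(−kτ) = e^(−0.02170 × 52.2) = 0.3221
Accumulation ratio R = 1 / (1 − e^(−kτ)) = 1 / (1 − 0.3221) = 1.475
Steady-state peak = C₀ × R = 13.2 × 1.475 = 19.47 mg/L

19 mg/L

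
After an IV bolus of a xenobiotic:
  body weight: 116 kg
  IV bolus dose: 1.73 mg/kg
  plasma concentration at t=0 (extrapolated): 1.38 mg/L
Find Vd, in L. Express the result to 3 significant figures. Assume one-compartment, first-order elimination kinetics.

Dose = 1.73 × 116 = 200.7 mg
Vd = Dose / C₀ = 200.7 / 1.38 = 145.4 L

145 L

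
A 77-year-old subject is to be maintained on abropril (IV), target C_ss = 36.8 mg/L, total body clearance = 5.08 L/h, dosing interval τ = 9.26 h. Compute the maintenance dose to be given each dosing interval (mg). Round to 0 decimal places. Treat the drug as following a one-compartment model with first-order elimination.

1731 mg

At steady state, Dose/τ = Css × CL.
Dose = Css × CL × τ = 36.8 × 5.080 × 9.26 = 1731 mg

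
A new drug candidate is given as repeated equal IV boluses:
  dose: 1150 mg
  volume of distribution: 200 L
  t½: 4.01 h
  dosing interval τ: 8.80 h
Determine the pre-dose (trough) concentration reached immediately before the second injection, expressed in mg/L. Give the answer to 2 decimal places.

C₀ per dose = Dose / Vd = 1150 / 200 = 5.750 mg/L
k = ln2 / t½ = 0.693147 / 4.01 = 0.1729 h⁻¹
Fraction remaining after one interval: r = e^(−kτ) = e^(−0.1729 × 8.80) = 0.2184
Before dose 2, 1 dose has been given (aged 1τ).
C_trough = C₀ × r = 5.750 × 0.2184 = 1.256 mg/L

1.26 mg/L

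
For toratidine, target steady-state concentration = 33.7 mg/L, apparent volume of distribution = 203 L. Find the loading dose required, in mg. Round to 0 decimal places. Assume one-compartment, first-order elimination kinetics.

LD = Css × Vd = 33.7 × 203 = 6841 mg

6841 mg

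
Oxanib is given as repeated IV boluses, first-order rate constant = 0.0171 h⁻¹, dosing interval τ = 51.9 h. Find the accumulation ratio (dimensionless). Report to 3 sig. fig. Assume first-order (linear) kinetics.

1.70

e^(−kτ) = e^(−0.01710 × 51.9) = 0.4117
Accumulation ratio R = 1 / (1 − e^(−kτ)) = 1 / (1 − 0.4117) = 1.700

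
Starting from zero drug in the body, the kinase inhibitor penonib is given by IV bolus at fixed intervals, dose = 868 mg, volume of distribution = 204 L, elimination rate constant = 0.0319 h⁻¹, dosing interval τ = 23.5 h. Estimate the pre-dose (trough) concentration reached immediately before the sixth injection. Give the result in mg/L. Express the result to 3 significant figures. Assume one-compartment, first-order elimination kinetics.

3.72 mg/L

C₀ per dose = Dose / Vd = 868 / 204 = 4.255 mg/L
Fraction remaining after one interval: r = e^(−kτ) = e^(−0.03190 × 23.5) = 0.4725
Before dose 6, 5 doses have been given (aged 1τ, 2τ, 3τ, 4τ, 5τ).
C_trough = C₀ × (r + r² + … + r^5) = C₀ × r(1−r^5)/(1−r)
        = 4.255 × 0.4725 × (1 − 0.02355) / (1 − 0.4725) = 3.722 mg/L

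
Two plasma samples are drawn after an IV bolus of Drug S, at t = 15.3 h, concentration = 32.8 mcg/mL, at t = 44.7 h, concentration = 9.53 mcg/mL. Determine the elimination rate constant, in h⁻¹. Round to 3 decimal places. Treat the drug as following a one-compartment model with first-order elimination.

k = ln(C₁/C₂) / (t₂ − t₁) = ln(32.8/9.53) / (44.7 − 15.3)
  = 1.236 / 29.40 = 0.04204 h⁻¹

0.042 h⁻¹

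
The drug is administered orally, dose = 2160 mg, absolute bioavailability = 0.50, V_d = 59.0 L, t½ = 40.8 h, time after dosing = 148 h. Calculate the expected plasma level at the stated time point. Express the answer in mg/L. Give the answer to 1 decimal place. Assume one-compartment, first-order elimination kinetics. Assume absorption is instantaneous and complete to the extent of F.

Amount reaching circulation = F × Dose = 0.50 × 2160 = 1080 mg
C₀ = F·Dose / Vd = 1080 / 59.0 = 18.31 mg/L
k = ln2 / t½ = 0.693147 / 40.8 = 0.01699 h⁻¹
C = C₀ · e^(−k·t) = 18.31 × e^(−0.01699 × 148)
  = 18.31 × 0.08090 = 1.481 mg/L

1.5 mg/L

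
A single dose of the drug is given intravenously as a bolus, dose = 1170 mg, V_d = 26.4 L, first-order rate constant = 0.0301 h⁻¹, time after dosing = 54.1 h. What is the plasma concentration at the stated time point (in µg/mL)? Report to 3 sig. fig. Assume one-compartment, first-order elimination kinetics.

8.70 µg/mL

C₀ = Dose / Vd = 1170 / 26.4 = 44.32 mg/L
C = C₀ · e^(−k·t) = 44.32 × e^(−0.03010 × 54.1)
  = 44.32 × 0.1962 = 8.696 mg/L
(8.696 mg/L = 8.696 µg/mL)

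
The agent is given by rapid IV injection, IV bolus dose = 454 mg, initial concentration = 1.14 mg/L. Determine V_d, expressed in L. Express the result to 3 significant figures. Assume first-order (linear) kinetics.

398 L

Vd = Dose / C₀ = 454.0 / 1.14 = 398.2 L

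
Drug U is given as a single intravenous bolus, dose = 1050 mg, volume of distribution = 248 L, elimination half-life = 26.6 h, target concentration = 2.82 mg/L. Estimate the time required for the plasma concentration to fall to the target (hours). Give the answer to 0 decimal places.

C₀ = Dose / Vd = 1050 / 248 = 4.234 mg/L
k = ln2 / t½ = 0.693147 / 26.6 = 0.02606 h⁻¹
t = ln(C₀ / C) / k = ln(4.234 / 2.82) / 0.02606
  = ln(1.501) / 0.02606 = 0.4061 / 0.02606 = 15.58 h

16 h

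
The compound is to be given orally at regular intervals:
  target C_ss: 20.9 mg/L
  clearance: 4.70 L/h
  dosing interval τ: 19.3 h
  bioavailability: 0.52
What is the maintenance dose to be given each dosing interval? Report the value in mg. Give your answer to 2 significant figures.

3600 mg

At steady state, F × (Dose/τ) = Css × CL.
Dose = Css × CL × τ / F = 20.9 × 4.700 × 19.3 / 0.52 = 3646 mg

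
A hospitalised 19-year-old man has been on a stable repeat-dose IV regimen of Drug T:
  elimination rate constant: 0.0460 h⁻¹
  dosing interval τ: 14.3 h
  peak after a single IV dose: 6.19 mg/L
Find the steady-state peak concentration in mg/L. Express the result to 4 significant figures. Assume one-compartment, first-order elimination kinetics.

e^(−kτ) = e^(−0.04600 × 14.3) = 0.5180
Accumulation ratio R = 1 / (1 − e^(−kτ)) = 1 / (1 − 0.5180) = 2.075
Steady-state peak = C₀ × R = 6.19 × 2.075 = 12.84 mg/L

12.84 mg/L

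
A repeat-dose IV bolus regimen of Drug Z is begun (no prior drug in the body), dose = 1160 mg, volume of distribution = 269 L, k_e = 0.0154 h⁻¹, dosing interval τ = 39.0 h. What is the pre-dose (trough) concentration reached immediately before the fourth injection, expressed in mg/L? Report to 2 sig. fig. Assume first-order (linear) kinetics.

4.4 mg/L

C₀ per dose = Dose / Vd = 1160 / 269 = 4.312 mg/L
Fraction remaining after one interval: r = e^(−kτ) = e^(−0.01540 × 39.0) = 0.5485
Before dose 4, 3 doses have been given (aged 1τ, 2τ, 3τ).
C_trough = C₀ × (r + r² + … + r^3) = C₀ × r(1−r^3)/(1−r)
        = 4.312 × 0.5485 × (1 − 0.1650) / (1 − 0.5485) = 4.374 mg/L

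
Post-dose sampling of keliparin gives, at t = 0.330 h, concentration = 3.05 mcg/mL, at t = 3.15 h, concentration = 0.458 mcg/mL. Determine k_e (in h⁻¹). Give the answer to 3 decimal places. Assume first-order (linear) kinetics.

k = ln(C₁/C₂) / (t₂ − t₁) = ln(3.05/0.458) / (3.15 − 0.330)
  = 1.896 / 2.820 = 0.6723 h⁻¹

0.672 h⁻¹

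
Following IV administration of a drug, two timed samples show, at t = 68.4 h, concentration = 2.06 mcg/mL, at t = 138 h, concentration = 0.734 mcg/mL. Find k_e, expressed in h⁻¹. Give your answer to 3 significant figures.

k = ln(C₁/C₂) / (t₂ − t₁) = ln(2.06/0.734) / (138 − 68.4)
  = 1.032 / 69.60 = 0.01483 h⁻¹

0.0148 h⁻¹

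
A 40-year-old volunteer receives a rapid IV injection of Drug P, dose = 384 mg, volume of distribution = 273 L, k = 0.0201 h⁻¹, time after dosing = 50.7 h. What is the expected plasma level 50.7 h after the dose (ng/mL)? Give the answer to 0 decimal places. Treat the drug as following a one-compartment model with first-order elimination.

C₀ = Dose / Vd = 384.0 / 273 = 1.407 mg/L
C = C₀ · e^(−k·t) = 1.407 × e^(−0.02010 × 50.7)
  = 1.407 × 0.3609 = 0.5078 mg/L
Convert: 0.5078 mg/L × 1000 = 507.8 ng/mL

508 ng/mL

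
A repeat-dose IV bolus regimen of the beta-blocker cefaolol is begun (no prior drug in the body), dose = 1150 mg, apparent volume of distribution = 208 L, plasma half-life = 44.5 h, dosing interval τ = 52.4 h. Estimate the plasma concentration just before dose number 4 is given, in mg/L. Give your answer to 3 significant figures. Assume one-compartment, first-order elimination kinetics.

4.00 mg/L

C₀ per dose = Dose / Vd = 1150 / 208 = 5.529 mg/L
k = ln2 / t½ = 0.693147 / 44.5 = 0.01558 h⁻¹
Fraction remaining after one interval: r = e^(−kτ) = e^(−0.01558 × 52.4) = 0.4420
Before dose 4, 3 doses have been given (aged 1τ, 2τ, 3τ).
C_trough = C₀ × (r + r² + … + r^3) = C₀ × r(1−r^3)/(1−r)
        = 5.529 × 0.4420 × (1 − 0.08635) / (1 − 0.4420) = 4.001 mg/L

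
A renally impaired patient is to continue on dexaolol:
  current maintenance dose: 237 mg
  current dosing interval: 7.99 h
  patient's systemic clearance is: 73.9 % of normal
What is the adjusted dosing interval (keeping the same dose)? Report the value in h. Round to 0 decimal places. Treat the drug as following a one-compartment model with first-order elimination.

11 h

To keep the same average steady-state level, dosing rate must scale with clearance.
CL ratio = 73.9 / 100 = 0.7390
New interval (same dose) = 7.99 / 0.7390 = 10.81 h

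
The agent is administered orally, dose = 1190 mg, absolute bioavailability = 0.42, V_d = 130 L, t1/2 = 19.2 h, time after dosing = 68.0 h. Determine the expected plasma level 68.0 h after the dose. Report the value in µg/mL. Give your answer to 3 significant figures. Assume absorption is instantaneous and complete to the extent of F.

0.330 µg/mL

Amount reaching circulation = F × Dose = 0.42 × 1190 = 499.8 mg
C₀ = F·Dose / Vd = 499.8 / 130 = 3.845 mg/L
k = ln2 / t½ = 0.693147 / 19.2 = 0.03610 h⁻¹
C = C₀ · e^(−k·t) = 3.845 × e^(−0.03610 × 68.0)
  = 3.845 × 0.08588 = 0.3302 mg/L
(0.3302 mg/L = 0.3302 µg/mL)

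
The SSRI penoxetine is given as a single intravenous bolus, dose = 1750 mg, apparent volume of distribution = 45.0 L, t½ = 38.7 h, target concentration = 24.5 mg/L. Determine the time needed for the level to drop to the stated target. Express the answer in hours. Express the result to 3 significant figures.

25.8 h

C₀ = Dose / Vd = 1750 / 45.0 = 38.89 mg/L
k = ln2 / t½ = 0.693147 / 38.7 = 0.01791 h⁻¹
t = ln(C₀ / C) / k = ln(38.89 / 24.5) / 0.01791
  = ln(1.587) / 0.01791 = 0.4618 / 0.01791 = 25.78 h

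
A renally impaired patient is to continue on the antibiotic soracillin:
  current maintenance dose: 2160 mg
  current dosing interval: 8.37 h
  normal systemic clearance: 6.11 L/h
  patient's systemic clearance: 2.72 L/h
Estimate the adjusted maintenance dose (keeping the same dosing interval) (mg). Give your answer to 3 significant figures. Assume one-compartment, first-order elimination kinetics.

962 mg

To keep the same average steady-state level, dosing rate must scale with clearance.
CL ratio = 2.72 / 6.11 = 0.4452
New dose (same interval) = 2160 × 0.4452 = 961.6 mg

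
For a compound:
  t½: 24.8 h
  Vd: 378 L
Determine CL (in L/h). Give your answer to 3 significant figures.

10.6 L/h

k = ln2 / t½ = 0.693147 / 24.8 = 0.02795 h⁻¹
CL = k × Vd = 0.02795 × 378 = 10.57 L/h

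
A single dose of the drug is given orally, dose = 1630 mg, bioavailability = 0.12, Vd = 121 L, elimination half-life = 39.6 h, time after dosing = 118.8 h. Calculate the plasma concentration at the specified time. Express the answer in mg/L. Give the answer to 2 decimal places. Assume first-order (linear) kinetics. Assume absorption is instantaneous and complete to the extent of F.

0.20 mg/L

Amount reaching circulation = F × Dose = 0.12 × 1630 = 195.6 mg
C₀ = F·Dose / Vd = 195.6 / 121 = 1.617 mg/L
k = ln2 / t½ = 0.693147 / 39.6 = 0.01750 h⁻¹
t / t½ = 118.8 / 39.6 = 3 half-lives
C = C₀ × (1/2)^3 = 1.617 × 0.1250 = 0.2021 mg/L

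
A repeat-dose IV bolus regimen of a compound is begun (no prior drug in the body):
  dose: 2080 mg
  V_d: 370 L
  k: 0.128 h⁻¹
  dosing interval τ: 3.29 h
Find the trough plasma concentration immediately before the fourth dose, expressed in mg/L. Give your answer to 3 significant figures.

C₀ per dose = Dose / Vd = 2080 / 370 = 5.622 mg/L
Fraction remaining after one interval: r = e^(−kτ) = e^(−0.1280 × 3.29) = 0.6563
Before dose 4, 3 doses have been given (aged 1τ, 2τ, 3τ).
C_trough = C₀ × (r + r² + … + r^3) = C₀ × r(1−r^3)/(1−r)
        = 5.622 × 0.6563 × (1 − 0.2827) / (1 − 0.6563) = 7.700 mg/L

7.70 mg/L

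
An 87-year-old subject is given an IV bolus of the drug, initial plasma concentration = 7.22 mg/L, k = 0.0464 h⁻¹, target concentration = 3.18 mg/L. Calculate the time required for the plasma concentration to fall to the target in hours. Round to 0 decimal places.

t = ln(C₀ / C) / k = ln(7.220 / 3.18) / 0.04640
  = ln(2.270) / 0.04640 = 0.8198 / 0.04640 = 17.67 h

18 h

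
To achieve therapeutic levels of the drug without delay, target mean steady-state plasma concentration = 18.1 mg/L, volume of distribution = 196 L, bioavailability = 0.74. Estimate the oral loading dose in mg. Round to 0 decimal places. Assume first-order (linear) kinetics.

4794 mg

LD = Css × Vd / F = 18.1 × 196 / 0.74 = 4794 mg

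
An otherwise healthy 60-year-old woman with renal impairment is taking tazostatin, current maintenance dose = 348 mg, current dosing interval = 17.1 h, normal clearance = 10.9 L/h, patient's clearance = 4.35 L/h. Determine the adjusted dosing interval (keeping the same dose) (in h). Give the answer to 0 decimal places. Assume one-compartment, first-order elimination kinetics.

43 h

To keep the same average steady-state level, dosing rate must scale with clearance.
CL ratio = 4.35 / 10.9 = 0.3991
New interval (same dose) = 17.1 / 0.3991 = 42.85 h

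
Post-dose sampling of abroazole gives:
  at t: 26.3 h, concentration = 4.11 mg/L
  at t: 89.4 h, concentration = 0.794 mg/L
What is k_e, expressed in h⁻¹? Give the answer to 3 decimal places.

k = ln(C₁/C₂) / (t₂ − t₁) = ln(4.11/0.794) / (89.4 − 26.3)
  = 1.644 / 63.10 = 0.02605 h⁻¹

0.026 h⁻¹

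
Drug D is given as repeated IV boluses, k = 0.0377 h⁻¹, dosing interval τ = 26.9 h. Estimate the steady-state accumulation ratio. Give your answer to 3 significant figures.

1.57

e^(−kτ) = e^(−0.03770 × 26.9) = 0.3627
Accumulation ratio R = 1 / (1 − e^(−kτ)) = 1 / (1 − 0.3627) = 1.569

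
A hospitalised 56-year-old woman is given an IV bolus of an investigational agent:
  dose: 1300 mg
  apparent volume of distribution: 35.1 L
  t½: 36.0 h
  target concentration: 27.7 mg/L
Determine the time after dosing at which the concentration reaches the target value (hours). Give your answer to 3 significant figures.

15.1 h

C₀ = Dose / Vd = 1300 / 35.1 = 37.04 mg/L
k = ln2 / t½ = 0.693147 / 36.0 = 0.01925 h⁻¹
t = ln(C₀ / C) / k = ln(37.04 / 27.7) / 0.01925
  = ln(1.337) / 0.01925 = 0.2904 / 0.01925 = 15.09 h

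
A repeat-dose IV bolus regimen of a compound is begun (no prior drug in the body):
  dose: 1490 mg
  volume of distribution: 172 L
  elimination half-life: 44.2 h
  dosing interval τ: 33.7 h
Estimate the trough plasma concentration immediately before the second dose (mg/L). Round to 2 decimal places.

5.11 mg/L

C₀ per dose = Dose / Vd = 1490 / 172 = 8.663 mg/L
k = ln2 / t½ = 0.693147 / 44.2 = 0.01568 h⁻¹
Fraction remaining after one interval: r = e^(−kτ) = e^(−0.01568 × 33.7) = 0.5895
Before dose 2, 1 dose has been given (aged 1τ).
C_trough = C₀ × r = 8.663 × 0.5895 = 5.107 mg/L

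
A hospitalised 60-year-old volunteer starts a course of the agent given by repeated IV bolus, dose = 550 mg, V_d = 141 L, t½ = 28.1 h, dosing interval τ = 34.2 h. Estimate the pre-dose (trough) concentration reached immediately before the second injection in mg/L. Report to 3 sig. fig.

C₀ per dose = Dose / Vd = 550 / 141 = 3.901 mg/L
k = ln2 / t½ = 0.693147 / 28.1 = 0.02467 h⁻¹
Fraction remaining after one interval: r = e^(−kτ) = e^(−0.02467 × 34.2) = 0.4301
Before dose 2, 1 dose has been given (aged 1τ).
C_trough = C₀ × r = 3.901 × 0.4301 = 1.678 mg/L

1.68 mg/L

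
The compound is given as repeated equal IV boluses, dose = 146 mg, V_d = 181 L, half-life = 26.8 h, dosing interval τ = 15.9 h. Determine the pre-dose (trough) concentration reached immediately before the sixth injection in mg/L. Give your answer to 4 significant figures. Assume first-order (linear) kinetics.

C₀ per dose = Dose / Vd = 146 / 181 = 0.8066 mg/L
k = ln2 / t½ = 0.693147 / 26.8 = 0.02586 h⁻¹
Fraction remaining after one interval: r = e^(−kτ) = e^(−0.02586 × 15.9) = 0.6629
Before dose 6, 5 doses have been given (aged 1τ, 2τ, 3τ, 4τ, 5τ).
C_trough = C₀ × (r + r² + … + r^5) = C₀ × r(1−r^5)/(1−r)
        = 0.8066 × 0.6629 × (1 − 0.1280) / (1 − 0.6629) = 1.383 mg/L

1.383 mg/L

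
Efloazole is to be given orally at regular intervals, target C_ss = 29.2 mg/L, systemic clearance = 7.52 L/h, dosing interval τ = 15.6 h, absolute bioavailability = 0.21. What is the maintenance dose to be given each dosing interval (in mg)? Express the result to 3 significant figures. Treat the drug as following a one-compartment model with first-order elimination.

At steady state, F × (Dose/τ) = Css × CL.
Dose = Css × CL × τ / F = 29.2 × 7.520 × 15.6 / 0.21 = 16310 mg

16300 mg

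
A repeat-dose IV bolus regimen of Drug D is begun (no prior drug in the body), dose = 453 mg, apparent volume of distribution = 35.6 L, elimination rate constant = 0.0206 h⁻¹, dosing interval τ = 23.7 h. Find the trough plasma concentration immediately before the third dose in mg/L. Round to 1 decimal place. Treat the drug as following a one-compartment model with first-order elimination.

C₀ per dose = Dose / Vd = 453 / 35.6 = 12.72 mg/L
Fraction remaining after one interval: r = e^(−kτ) = e^(−0.02060 × 23.7) = 0.6137
Before dose 3, 2 doses have been given (aged 1τ, 2τ).
C_trough = C₀ × (r + r²) = 12.72 × (0.6137 + 0.3766) = 12.60 mg/L

12.6 mg/L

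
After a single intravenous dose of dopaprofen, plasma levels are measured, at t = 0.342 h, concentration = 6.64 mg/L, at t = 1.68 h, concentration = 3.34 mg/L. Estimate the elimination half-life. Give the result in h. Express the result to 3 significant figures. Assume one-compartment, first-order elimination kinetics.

k = ln(C₁/C₂) / (t₂ − t₁) = ln(6.64/3.34) / (1.68 − 0.342)
  = 0.6871 / 1.338 = 0.5135 h⁻¹
t½ = ln2 / k = 0.693147 / 0.5135 = 1.350 h

1.35 h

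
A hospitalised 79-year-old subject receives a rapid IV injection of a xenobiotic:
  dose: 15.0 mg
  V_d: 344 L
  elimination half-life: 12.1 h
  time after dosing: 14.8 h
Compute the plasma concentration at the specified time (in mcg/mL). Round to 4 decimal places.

0.0187 mcg/mL

C₀ = Dose / Vd = 15.00 / 344 = 0.04360 mg/L
k = ln2 / t½ = 0.693147 / 12.1 = 0.05728 h⁻¹
C = C₀ · e^(−k·t) = 0.04360 × e^(−0.05728 × 14.8)
  = 0.04360 × 0.4284 = 0.01868 mg/L
(0.01868 mg/L = 0.01868 mcg/mL)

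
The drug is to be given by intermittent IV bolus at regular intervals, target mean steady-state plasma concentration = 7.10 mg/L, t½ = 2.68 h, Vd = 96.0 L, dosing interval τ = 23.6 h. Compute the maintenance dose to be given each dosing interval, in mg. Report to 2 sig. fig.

4200 mg

k = ln2 / t½ = 0.693147 / 2.68 = 0.2586 h⁻¹
CL = k × Vd = 0.2586 × 96.0 = 24.83 L/h
At steady state, Dose/τ = Css × CL.
Dose = Css × CL × τ = 7.10 × 24.83 × 23.6 = 4161 mg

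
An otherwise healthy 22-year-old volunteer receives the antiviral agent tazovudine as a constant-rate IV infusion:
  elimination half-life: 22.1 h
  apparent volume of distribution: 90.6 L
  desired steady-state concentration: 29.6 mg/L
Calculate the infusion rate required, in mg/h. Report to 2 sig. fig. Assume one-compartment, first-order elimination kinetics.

k = ln2 / t½ = 0.693147 / 22.1 = 0.03136 h⁻¹
CL = k × Vd = 0.03136 × 90.6 = 2.841 L/h
At steady state, infusion rate R₀ = Css × CL = 29.6 × 2.841 = 84.09 mg/h

84 mg/h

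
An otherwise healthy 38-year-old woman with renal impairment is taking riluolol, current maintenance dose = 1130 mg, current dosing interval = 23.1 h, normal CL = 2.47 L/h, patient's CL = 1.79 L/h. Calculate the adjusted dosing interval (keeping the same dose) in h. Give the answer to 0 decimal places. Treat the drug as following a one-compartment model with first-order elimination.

32 h

To keep the same average steady-state level, dosing rate must scale with clearance.
CL ratio = 1.79 / 2.47 = 0.7247
New interval (same dose) = 23.1 / 0.7247 = 31.88 h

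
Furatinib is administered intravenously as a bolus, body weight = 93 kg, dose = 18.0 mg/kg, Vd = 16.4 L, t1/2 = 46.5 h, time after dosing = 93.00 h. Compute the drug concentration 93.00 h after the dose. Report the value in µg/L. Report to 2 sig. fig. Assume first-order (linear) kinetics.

Total dose = 18.0 × 93 = 1674 mg
C₀ = Dose / Vd = 1674 / 16.4 = 102.1 mg/L
k = ln2 / t½ = 0.693147 / 46.5 = 0.01491 h⁻¹
t / t½ = 93.00 / 46.5 = 2 half-lives
C = C₀ × (1/2)^2 = 102.1 × 0.2500 = 25.53 mg/L
Convert: 25.53 mg/L × 1000 = 25530 µg/L

26000 µg/L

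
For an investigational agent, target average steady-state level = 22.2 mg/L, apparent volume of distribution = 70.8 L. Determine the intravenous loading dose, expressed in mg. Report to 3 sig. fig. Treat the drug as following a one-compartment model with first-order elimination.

1570 mg

LD = Css × Vd = 22.2 × 70.8 = 1572 mg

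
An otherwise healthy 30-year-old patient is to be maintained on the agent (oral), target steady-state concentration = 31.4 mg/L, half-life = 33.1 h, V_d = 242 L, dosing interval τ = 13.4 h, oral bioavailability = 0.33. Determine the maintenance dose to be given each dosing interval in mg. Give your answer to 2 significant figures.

6500 mg

k = ln2 / t½ = 0.693147 / 33.1 = 0.02094 h⁻¹
CL = k × Vd = 0.02094 × 242 = 5.067 L/h
At steady state, F × (Dose/τ) = Css × CL.
Dose = Css × CL × τ / F = 31.4 × 5.067 × 13.4 / 0.33 = 6461 mg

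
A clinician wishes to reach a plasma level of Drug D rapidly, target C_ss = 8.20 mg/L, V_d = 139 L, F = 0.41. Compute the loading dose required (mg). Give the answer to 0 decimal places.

2780 mg

LD = Css × Vd / F = 8.20 × 139 / 0.41 = 2780 mg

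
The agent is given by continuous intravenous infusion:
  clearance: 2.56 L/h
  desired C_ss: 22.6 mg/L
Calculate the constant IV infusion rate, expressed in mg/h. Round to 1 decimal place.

57.9 mg/h

At steady state, infusion rate R₀ = Css × CL = 22.6 × 2.560 = 57.86 mg/h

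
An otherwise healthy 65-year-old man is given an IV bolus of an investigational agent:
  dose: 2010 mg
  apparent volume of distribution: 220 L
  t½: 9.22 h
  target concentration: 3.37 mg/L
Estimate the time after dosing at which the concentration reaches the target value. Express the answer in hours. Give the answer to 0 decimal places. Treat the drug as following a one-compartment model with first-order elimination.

C₀ = Dose / Vd = 2010 / 220 = 9.136 mg/L
k = ln2 / t½ = 0.693147 / 9.22 = 0.07518 h⁻¹
t = ln(C₀ / C) / k = ln(9.136 / 3.37) / 0.07518
  = ln(2.711) / 0.07518 = 0.9973 / 0.07518 = 13.27 h

13 h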